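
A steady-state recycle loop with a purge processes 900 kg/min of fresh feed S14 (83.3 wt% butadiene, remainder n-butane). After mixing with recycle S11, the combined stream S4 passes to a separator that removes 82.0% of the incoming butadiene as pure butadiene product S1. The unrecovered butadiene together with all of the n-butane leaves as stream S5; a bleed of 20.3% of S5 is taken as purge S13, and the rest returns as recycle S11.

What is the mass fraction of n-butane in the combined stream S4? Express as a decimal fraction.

0.458

n-butane enters only via S14 and leaves only via the purge: 900×0.167 = 0.203×(n-butane in S5), and the separator passes all n-butane, so n-butane in S4 = n-butane in S5 = 740.39 kg/min.
butadiene in S4: m_A = 900×0.833 + (1−0.203)·(1−0.820)·m_A, so m_A = 749.7/0.8565 = 875.27 kg/min.
S4 = 875.27 + 740.39 = 1615.7 kg/min.
n-butane fraction in S4 = 740.39/1615.7 = 0.458.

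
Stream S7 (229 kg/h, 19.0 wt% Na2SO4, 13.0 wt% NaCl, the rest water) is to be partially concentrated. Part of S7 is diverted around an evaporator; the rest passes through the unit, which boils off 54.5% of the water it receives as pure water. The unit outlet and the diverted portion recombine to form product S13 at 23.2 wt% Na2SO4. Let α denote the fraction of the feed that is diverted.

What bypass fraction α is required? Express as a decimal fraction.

0.512

All 229×0.190 = 43.51 kg/h of Na2SO4 reaches S13, so S13 = 43.51/0.232 = 187.54 kg/h and vapour = 41.457 kg/h.
The evaporator receives (1−α)·229 of feed at 0.680 water and removes 0.545 of that water:
0.545×0.680×(1−α)×229 = 41.457
(1−α) = 41.457/84.867 = 0.4885;  α = 0.5115.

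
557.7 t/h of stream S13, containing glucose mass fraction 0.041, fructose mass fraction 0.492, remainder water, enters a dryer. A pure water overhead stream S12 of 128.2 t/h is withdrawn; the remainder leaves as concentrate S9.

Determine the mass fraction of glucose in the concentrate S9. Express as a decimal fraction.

0.053

glucose is not removed: 557.7×0.041 = 22.866 t/h of glucose enters S9.
Concentrate = 557.7 − 128.2 = 429.5 t/h.
Mass fraction = 22.866/429.5 = 0.053.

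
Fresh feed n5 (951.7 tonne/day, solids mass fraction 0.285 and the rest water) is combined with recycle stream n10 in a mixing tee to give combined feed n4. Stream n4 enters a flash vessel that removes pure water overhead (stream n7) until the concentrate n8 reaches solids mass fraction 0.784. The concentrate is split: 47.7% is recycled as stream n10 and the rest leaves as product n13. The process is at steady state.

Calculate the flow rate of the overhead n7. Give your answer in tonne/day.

605.7 tonne/day

Overall solids balance (none leaves overhead): solids in fresh feed = solids in product, i.e. 951.7×0.285 = (1−0.477)·n8·0.784.
n8 = 271.23/(0.784×0.523) = 661.5 tonne/day.
Recycle n10 = 0.477×661.5 = 315.53 tonne/day.
Combined feed n4 = 951.7 + 315.53 = 1267.2 tonne/day.
Overhead n7 = n4 − n8 = 1267.2 − 661.5 = 605.74 tonne/day.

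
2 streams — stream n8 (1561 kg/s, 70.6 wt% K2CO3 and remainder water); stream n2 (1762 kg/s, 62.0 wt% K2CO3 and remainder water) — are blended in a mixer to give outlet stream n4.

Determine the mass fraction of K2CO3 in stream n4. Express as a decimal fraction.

Total flow out = 1561 + 1762 = 3323 kg/s.
K2CO3 in = 1561×0.706 + 1762×0.620 = 2194.5 kg/s.
K2CO3 mass fraction in n4 = 2194.5/3323 = 0.6604.

0.6604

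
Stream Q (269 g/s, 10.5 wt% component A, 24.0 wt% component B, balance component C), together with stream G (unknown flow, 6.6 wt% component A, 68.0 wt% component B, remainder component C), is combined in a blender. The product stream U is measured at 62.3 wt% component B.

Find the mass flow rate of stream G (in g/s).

Let G be the unknown flow. Total out = 269 + G.
component B balance: 64.56 + 0.680·G = 0.623·(269 + G)
(0.680 − 0.623)·G = 0.623×269 − 64.56 = 103.03
G = 103.03 / 0.057 = 1807.5 g/s

1807 g/s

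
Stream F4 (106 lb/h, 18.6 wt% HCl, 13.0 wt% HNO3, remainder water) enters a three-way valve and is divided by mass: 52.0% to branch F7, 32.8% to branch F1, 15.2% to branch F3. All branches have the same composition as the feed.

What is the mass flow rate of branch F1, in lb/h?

Branch F1 flow = 0.328×106 = 34.768 lb/h.

34.77 lb/h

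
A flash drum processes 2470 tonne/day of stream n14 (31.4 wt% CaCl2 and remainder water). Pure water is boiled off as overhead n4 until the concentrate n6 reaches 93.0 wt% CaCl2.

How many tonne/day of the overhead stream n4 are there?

CaCl2 is conserved: 2470×0.314 = 775.58 tonne/day all reports to the concentrate.
Concentrate = 775.58/(target fraction) = 833.96 tonne/day.
Overhead = 2470 − 833.96 = 1636 tonne/day.

1636 tonne/day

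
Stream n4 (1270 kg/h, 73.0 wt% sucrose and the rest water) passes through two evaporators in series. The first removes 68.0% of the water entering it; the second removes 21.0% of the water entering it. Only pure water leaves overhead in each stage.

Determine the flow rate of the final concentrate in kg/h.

1014 kg/h

water in feed = 1270×0.270 = 342.9 kg/h.
After stage 1: water left = (1−0.680)×342.9 = 109.73; stream total = 1036.8 kg/h.
After stage 2: water left = (1−0.210)×109.73 = 86.685; final concentrate = 1013.8 kg/h.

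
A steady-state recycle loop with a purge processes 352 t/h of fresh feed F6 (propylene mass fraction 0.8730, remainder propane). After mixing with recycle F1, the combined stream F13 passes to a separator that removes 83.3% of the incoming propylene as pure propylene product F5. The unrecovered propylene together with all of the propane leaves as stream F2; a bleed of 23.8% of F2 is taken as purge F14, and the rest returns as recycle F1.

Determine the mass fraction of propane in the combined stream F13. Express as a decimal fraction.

propane enters only via F6 and leaves only via the purge: 352×0.127 = 0.238×(propane in F2), and the separator passes all propane, so propane in F13 = propane in F2 = 187.83 t/h.
propylene in F13: m_A = 352×0.873 + (1−0.238)·(1−0.833)·m_A, so m_A = 307.3/0.8727 = 352.1 t/h.
F13 = 352.1 + 187.83 = 539.93 t/h.
propane fraction in F13 = 187.83/539.93 = 0.3479.

0.3479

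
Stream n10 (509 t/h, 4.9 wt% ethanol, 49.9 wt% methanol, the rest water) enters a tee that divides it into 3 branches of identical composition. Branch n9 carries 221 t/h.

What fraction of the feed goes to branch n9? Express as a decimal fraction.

Fraction to n9 = 221/509 = 0.4342.

0.434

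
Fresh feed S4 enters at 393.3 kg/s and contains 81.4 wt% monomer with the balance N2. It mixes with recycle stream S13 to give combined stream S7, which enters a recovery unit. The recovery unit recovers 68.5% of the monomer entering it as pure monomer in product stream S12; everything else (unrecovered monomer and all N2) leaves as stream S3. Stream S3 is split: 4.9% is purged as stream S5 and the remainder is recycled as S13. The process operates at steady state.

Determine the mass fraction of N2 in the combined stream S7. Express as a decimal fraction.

0.766

N2 enters only via S4 and leaves only via the purge: 393.3×0.186 = 0.049×(N2 in S3), and the recovery unit passes all N2, so N2 in S7 = N2 in S3 = 1492.9 kg/s.
monomer in S7: m_A = 393.3×0.814 + (1−0.049)·(1−0.685)·m_A, so m_A = 320.15/0.7004 = 457.07 kg/s.
S7 = 457.07 + 1492.9 = 1950 kg/s.
N2 fraction in S7 = 1492.9/1950 = 0.766.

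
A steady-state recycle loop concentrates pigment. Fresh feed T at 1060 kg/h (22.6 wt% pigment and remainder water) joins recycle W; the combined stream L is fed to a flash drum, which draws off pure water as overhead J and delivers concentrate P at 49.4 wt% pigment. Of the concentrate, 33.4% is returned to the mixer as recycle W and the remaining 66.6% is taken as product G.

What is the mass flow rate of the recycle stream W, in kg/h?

243.2 kg/h

Overall pigment balance (none leaves overhead): pigment in fresh feed = pigment in product, i.e. 1060×0.226 = (1−0.334)·P·0.494.
P = 239.56/(0.494×0.666) = 728.14 kg/h.
Recycle W = 0.334×728.14 = 243.2 kg/h.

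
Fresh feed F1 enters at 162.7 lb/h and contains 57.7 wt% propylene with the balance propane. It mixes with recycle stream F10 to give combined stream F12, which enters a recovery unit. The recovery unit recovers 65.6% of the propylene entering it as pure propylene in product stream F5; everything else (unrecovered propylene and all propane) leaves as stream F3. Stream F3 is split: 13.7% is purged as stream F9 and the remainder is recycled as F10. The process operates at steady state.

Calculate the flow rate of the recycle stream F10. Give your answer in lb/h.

473.2 lb/h

propane enters only via F1 and leaves only via the purge: 162.7×0.423 = 0.137×(propane in F3), and the recovery unit passes all propane, so propane in F12 = propane in F3 = 502.35 lb/h.
propylene in F12: m_A = 162.7×0.577 + (1−0.137)·(1−0.656)·m_A, so m_A = 93.878/0.7031 = 133.51 lb/h.
F3 = (1−0.656)×133.51 + 502.35 = 548.28 lb/h.
Recycle F10 = (1−0.137)×548.28 = 473.17 lb/h.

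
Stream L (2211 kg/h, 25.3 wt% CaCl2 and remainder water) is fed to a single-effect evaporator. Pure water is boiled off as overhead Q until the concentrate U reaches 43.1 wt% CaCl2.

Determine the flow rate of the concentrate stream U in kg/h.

CaCl2 is conserved: 2211×0.253 = 559.38 kg/h all reports to the concentrate.
Concentrate = 559.38/(target fraction) = 1297.9 kg/h.

1298 kg/h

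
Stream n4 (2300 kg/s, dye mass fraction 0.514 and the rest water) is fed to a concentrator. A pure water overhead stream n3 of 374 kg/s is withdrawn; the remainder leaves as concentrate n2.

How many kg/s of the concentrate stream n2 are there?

Concentrate = 2300 − 374 = 1926 kg/s.

1926 kg/s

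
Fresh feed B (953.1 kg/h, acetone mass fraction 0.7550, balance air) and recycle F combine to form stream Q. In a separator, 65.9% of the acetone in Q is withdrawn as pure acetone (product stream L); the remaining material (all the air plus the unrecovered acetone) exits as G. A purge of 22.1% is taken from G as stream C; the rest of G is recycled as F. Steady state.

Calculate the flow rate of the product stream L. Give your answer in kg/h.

acetone in Q: m_A = 953.1×0.755 + (1−0.221)·(1−0.659)·m_A, so m_A = 719.59/0.7344 = 979.89 kg/h.
Product L = 0.659×979.89 = 645.75 kg/h.

645.7 kg/h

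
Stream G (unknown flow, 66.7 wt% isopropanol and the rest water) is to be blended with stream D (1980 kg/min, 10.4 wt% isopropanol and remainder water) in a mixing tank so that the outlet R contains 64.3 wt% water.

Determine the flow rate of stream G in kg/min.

Let G be the unknown flow. Total out = 1980 + G.
water balance: 1774.1 + 0.333·G = 0.643·(1980 + G)
(0.333 − 0.643)·G = 0.643×1980 − 1774.1 = -500.94
G = -500.94 / -0.310 = 1615.9 kg/min

1616 kg/min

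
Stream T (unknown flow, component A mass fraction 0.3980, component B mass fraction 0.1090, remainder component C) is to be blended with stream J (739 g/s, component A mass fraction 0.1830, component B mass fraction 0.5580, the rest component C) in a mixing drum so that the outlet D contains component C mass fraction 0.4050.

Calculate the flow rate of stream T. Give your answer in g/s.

1226 g/s

Let T be the unknown flow. Total out = 739 + T.
component C balance: 191.4 + 0.493·T = 0.405·(739 + T)
(0.493 − 0.405)·T = 0.405×739 − 191.4 = 107.89
T = 107.89 / 0.088 = 1226.1 g/s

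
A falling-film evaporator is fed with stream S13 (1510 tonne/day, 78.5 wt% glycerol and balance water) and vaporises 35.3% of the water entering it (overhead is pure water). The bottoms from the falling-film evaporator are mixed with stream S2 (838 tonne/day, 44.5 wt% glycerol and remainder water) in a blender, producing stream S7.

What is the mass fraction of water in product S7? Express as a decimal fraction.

0.3023

Vapour removed = 0.353×0.215×1510 = 114.6 tonne/day; concentrate = 1395.4 tonne/day.
water reaching the mixer = 210.05 (from concentrate) + 838×0.555 = 675.14 tonne/day.
Product flow = 1395.4 + 838 = 2233.4 tonne/day; water fraction = 0.3023.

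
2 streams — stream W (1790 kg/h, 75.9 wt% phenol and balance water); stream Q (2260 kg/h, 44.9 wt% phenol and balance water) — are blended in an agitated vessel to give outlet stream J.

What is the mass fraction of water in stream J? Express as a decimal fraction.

0.414

Total flow out = 1790 + 2260 = 4050 kg/h.
water in = 1790×0.241 + 2260×0.551 = 1676.7 kg/h.
water mass fraction in J = 1676.7/4050 = 0.414.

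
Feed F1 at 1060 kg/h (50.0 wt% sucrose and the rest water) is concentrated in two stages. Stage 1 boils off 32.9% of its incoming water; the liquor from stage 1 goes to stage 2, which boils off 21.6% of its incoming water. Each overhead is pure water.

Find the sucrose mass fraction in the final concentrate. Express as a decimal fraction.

0.655

water in feed = 1060×0.500 = 530 kg/h.
After stage 1: water left = (1−0.329)×530 = 355.63; stream total = 885.63 kg/h.
After stage 2: water left = (1−0.216)×355.63 = 278.81; final concentrate = 808.81 kg/h.
sucrose fraction = 530/808.81 = 0.655.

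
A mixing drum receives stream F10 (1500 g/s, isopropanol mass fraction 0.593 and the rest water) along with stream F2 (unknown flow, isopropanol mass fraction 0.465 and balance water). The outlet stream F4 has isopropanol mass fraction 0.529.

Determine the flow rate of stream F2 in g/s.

1500 g/s

Let F2 be the unknown flow. Total out = 1500 + F2.
isopropanol balance: 889.5 + 0.465·F2 = 0.529·(1500 + F2)
(0.465 − 0.529)·F2 = 0.529×1500 − 889.5 = -96
F2 = -96 / -0.064 = 1500 g/s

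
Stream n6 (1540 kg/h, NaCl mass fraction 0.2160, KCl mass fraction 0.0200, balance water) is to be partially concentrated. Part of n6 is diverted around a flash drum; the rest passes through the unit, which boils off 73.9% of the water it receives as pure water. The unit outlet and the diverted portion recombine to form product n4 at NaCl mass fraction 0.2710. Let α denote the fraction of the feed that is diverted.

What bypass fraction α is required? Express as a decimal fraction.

0.641

All 1540×0.216 = 332.64 kg/h of NaCl reaches n4, so n4 = 332.64/0.271 = 1227.5 kg/h and vapour = 312.55 kg/h.
The evaporator receives (1−α)·1540 of feed at 0.764 water and removes 0.739 of that water:
0.739×0.764×(1−α)×1540 = 312.55
(1−α) = 312.55/869.48 = 0.3595;  α = 0.6405.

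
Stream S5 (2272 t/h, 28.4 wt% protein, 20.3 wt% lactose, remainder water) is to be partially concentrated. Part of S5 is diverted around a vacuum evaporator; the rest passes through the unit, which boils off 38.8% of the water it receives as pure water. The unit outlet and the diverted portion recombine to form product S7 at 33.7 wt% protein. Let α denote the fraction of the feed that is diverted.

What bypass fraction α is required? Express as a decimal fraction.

0.210

All 2272×0.284 = 645.25 t/h of protein reaches S7, so S7 = 645.25/0.337 = 1914.7 t/h and vapour = 357.32 t/h.
The evaporator receives (1−α)·2272 of feed at 0.513 water and removes 0.388 of that water:
0.388×0.513×(1−α)×2272 = 357.32
(1−α) = 357.32/452.23 = 0.7901;  α = 0.2099.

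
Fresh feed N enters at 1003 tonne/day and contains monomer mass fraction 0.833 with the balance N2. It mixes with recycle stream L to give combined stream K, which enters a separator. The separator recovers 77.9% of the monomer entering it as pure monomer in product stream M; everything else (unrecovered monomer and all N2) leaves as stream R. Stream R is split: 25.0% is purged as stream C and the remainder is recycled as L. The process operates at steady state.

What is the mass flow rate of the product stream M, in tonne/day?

780.2 tonne/day

monomer in K: m_A = 1003×0.833 + (1−0.250)·(1−0.779)·m_A, so m_A = 835.5/0.8343 = 1001.5 tonne/day.
Product M = 0.779×1001.5 = 780.17 tonne/day.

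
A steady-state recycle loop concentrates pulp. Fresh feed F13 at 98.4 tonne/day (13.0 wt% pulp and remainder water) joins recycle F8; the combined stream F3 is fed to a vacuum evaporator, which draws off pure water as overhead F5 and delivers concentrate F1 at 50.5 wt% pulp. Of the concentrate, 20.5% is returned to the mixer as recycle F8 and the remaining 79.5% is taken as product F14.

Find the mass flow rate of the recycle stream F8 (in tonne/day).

6.532 tonne/day

Overall pulp balance (none leaves overhead): pulp in fresh feed = pulp in product, i.e. 98.4×0.130 = (1−0.205)·F1·0.505.
F1 = 12.792/(0.505×0.795) = 31.863 tonne/day.
Recycle F8 = 0.205×31.863 = 6.5318 tonne/day.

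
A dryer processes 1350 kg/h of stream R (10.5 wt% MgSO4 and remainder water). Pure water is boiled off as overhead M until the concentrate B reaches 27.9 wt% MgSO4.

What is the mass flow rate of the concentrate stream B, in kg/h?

508.1 kg/h

MgSO4 is conserved: 1350×0.105 = 141.75 kg/h all reports to the concentrate.
Concentrate = 141.75/(target fraction) = 508.06 kg/h.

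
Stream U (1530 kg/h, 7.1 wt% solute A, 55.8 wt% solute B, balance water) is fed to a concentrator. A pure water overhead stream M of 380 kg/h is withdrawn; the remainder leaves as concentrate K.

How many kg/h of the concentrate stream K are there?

Concentrate = 1530 − 380 = 1150 kg/h.

1150 kg/h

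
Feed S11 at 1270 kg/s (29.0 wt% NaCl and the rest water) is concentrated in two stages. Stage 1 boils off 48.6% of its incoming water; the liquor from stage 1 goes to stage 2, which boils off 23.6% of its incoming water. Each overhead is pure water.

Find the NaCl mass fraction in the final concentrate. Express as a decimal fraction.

0.510

water in feed = 1270×0.710 = 901.7 kg/s.
After stage 1: water left = (1−0.486)×901.7 = 463.47; stream total = 831.77 kg/s.
After stage 2: water left = (1−0.236)×463.47 = 354.09; final concentrate = 722.39 kg/s.
NaCl fraction = 368.3/722.39 = 0.510.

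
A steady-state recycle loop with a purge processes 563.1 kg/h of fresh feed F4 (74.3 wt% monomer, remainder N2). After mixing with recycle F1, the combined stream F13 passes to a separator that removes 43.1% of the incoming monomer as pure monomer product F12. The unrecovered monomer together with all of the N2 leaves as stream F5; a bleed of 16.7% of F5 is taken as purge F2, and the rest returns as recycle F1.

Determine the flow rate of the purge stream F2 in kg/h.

220.3 kg/h

N2 enters only via F4 and leaves only via the purge: 563.1×0.257 = 0.167×(N2 in F5), and the separator passes all N2, so N2 in F13 = N2 in F5 = 866.57 kg/h.
monomer in F13: m_A = 563.1×0.743 + (1−0.167)·(1−0.431)·m_A, so m_A = 418.38/0.5260 = 795.37 kg/h.
F5 = (1−0.431)×795.37 + 866.57 = 1319.1 kg/h.
Purge F2 = 0.167×1319.1 = 220.3 kg/h.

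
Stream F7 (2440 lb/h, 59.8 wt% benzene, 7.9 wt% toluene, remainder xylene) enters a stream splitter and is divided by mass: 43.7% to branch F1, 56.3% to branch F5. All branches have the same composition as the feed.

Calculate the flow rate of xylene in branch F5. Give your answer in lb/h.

443.7 lb/h

Branch F5 total = 0.563×2440 = 1373.7 lb/h.
xylene in F5 = 0.323×1373.7 = 443.71 lb/h.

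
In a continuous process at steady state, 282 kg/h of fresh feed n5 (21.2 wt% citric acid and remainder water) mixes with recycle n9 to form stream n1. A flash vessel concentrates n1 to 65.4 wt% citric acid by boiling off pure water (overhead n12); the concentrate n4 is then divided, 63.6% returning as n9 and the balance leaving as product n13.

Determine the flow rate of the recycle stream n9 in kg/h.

159.7 kg/h

Overall citric acid balance (none leaves overhead): citric acid in fresh feed = citric acid in product, i.e. 282×0.212 = (1−0.636)·n4·0.654.
n4 = 59.784/(0.654×0.364) = 251.13 kg/h.
Recycle n9 = 0.636×251.13 = 159.72 kg/h.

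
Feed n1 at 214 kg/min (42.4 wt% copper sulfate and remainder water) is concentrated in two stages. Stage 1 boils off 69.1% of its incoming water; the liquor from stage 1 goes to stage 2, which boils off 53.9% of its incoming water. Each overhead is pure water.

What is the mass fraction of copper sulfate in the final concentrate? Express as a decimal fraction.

water in feed = 214×0.576 = 123.26 kg/min.
After stage 1: water left = (1−0.691)×123.26 = 38.089; stream total = 128.82 kg/min.
After stage 2: water left = (1−0.539)×38.089 = 17.559; final concentrate = 108.29 kg/min.
copper sulfate fraction = 90.736/108.29 = 0.8379.

0.8379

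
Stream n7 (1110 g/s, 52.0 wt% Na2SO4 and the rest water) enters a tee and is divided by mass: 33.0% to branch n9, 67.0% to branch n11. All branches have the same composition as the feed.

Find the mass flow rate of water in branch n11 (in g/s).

357 g/s

Branch n11 total = 0.670×1110 = 743.7 g/s.
water in n11 = 0.480×743.7 = 356.98 g/s.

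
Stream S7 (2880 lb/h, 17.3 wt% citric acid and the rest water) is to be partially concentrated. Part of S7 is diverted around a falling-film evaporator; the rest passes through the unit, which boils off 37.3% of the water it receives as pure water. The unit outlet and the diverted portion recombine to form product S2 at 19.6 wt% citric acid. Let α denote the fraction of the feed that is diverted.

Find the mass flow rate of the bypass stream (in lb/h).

1784 lb/h

All 2880×0.173 = 498.24 lb/h of citric acid reaches S2, so S2 = 498.24/0.196 = 2542 lb/h and vapour = 337.96 lb/h.
The evaporator receives (1−α)·2880 of feed at 0.827 water and removes 0.373 of that water:
0.373×0.827×(1−α)×2880 = 337.96
(1−α) = 337.96/888.4 = 0.3804;  α = 0.6196.
Bypass flow = 0.6196×2880 = 1784.4 lb/h.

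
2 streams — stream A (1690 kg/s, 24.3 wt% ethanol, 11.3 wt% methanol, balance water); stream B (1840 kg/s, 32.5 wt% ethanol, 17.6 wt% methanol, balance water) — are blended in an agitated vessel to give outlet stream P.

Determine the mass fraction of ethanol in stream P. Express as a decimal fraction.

0.286

Total flow out = 1690 + 1840 = 3530 kg/s.
ethanol in = 1690×0.243 + 1840×0.325 = 1008.7 kg/s.
ethanol mass fraction in P = 1008.7/3530 = 0.286.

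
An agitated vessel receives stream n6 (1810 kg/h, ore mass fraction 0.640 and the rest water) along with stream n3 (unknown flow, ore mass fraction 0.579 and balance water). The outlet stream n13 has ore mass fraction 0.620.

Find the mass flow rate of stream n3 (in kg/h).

Let n3 be the unknown flow. Total out = 1810 + n3.
ore balance: 1158.4 + 0.579·n3 = 0.620·(1810 + n3)
(0.579 − 0.620)·n3 = 0.620×1810 − 1158.4 = -36.2
n3 = -36.2 / -0.041 = 882.93 kg/h

882.9 kg/h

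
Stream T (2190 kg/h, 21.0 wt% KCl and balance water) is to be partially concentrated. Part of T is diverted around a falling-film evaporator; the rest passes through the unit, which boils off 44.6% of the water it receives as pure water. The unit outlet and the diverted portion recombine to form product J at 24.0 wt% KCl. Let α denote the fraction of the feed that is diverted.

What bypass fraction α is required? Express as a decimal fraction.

0.645

All 2190×0.210 = 459.9 kg/h of KCl reaches J, so J = 459.9/0.240 = 1916.2 kg/h and vapour = 273.75 kg/h.
The evaporator receives (1−α)·2190 of feed at 0.790 water and removes 0.446 of that water:
0.446×0.790×(1−α)×2190 = 273.75
(1−α) = 273.75/771.62 = 0.3548;  α = 0.6452.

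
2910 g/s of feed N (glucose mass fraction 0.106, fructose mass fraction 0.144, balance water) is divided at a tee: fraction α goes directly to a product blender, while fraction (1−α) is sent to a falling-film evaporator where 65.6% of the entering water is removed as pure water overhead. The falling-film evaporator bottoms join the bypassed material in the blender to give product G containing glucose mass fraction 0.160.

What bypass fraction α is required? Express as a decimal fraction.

All 2910×0.106 = 308.46 g/s of glucose reaches G, so G = 308.46/0.160 = 1927.9 g/s and vapour = 982.13 g/s.
The evaporator receives (1−α)·2910 of feed at 0.750 water and removes 0.656 of that water:
0.656×0.750×(1−α)×2910 = 982.13
(1−α) = 982.13/1431.7 = 0.6860;  α = 0.3140.

0.314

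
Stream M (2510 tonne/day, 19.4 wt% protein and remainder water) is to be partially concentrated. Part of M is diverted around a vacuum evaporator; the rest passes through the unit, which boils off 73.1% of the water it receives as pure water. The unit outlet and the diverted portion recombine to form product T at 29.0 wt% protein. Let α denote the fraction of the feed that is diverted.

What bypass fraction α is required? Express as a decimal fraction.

All 2510×0.194 = 486.94 tonne/day of protein reaches T, so T = 486.94/0.290 = 1679.1 tonne/day and vapour = 830.9 tonne/day.
The evaporator receives (1−α)·2510 of feed at 0.806 water and removes 0.731 of that water:
0.731×0.806×(1−α)×2510 = 830.9
(1−α) = 830.9/1478.9 = 0.5619;  α = 0.4381.

0.438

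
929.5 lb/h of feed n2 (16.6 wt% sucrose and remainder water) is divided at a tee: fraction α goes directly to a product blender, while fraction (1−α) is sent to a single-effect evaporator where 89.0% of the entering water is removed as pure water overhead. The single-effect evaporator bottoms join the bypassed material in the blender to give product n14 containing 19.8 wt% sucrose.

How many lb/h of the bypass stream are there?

All 929.5×0.166 = 154.3 lb/h of sucrose reaches n14, so n14 = 154.3/0.198 = 779.28 lb/h and vapour = 150.22 lb/h.
The evaporator receives (1−α)·929.5 of feed at 0.834 water and removes 0.890 of that water:
0.890×0.834×(1−α)×929.5 = 150.22
(1−α) = 150.22/689.93 = 0.2177;  α = 0.7823.
Bypass flow = 0.7823×929.5 = 727.12 lb/h.

727.1 lb/h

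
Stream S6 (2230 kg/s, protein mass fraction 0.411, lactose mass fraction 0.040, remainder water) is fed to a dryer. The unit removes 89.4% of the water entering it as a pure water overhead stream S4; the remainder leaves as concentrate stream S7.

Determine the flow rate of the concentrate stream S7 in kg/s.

1136 kg/s

water entering = 2230×0.549 = 1224.3 kg/s; overhead removed = 0.894×1224.3 = 1094.5 kg/s.
Concentrate = 2230 − 1094.5 = 1135.5 kg/s.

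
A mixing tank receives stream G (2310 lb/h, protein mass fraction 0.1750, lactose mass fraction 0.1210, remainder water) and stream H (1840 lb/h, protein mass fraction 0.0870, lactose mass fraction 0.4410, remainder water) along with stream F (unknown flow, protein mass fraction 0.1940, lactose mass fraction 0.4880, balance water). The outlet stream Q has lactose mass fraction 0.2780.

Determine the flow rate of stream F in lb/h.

Let F be the unknown flow. Total out = 4150 + F.
lactose balance: 1091 + 0.488·F = 0.278·(4150 + F)
(0.488 − 0.278)·F = 0.278×4150 − 1091 = 62.75
F = 62.75 / 0.210 = 298.81 lb/h

298.8 lb/h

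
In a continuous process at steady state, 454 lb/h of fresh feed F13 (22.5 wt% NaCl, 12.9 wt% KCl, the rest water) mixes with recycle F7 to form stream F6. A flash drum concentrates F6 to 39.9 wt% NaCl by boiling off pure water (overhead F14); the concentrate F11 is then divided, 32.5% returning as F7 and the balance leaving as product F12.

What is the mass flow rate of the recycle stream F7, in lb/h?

123.3 lb/h

Overall NaCl balance (none leaves overhead): NaCl in fresh feed = NaCl in product, i.e. 454×0.225 = (1−0.325)·F11·0.399.
F11 = 102.15/(0.399×0.675) = 379.28 lb/h.
Recycle F7 = 0.325×379.28 = 123.27 lb/h.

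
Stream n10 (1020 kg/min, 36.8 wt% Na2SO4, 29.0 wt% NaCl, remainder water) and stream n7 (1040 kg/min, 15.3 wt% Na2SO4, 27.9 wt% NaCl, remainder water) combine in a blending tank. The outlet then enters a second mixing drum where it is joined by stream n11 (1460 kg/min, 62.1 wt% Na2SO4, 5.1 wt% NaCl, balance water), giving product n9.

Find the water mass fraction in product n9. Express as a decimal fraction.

0.403

Overall, product flow = 3520 kg/min.
water in = 1020×0.342 + 1040×0.568 + 1460×0.328 = 1418.4 kg/min.
water fraction in n9 = 0.403.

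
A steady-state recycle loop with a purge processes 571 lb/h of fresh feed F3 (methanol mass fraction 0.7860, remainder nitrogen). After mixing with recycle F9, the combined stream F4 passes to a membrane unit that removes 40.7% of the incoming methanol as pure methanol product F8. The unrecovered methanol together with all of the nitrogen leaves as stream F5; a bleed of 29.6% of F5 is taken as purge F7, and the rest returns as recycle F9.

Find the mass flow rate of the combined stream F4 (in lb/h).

1183 lb/h

nitrogen enters only via F3 and leaves only via the purge: 571×0.214 = 0.296×(nitrogen in F5), and the membrane unit passes all nitrogen, so nitrogen in F4 = nitrogen in F5 = 412.82 lb/h.
methanol in F4: m_A = 571×0.786 + (1−0.296)·(1−0.407)·m_A, so m_A = 448.81/0.5825 = 770.45 lb/h.
F4 = 770.45 + 412.82 = 1183.3 lb/h.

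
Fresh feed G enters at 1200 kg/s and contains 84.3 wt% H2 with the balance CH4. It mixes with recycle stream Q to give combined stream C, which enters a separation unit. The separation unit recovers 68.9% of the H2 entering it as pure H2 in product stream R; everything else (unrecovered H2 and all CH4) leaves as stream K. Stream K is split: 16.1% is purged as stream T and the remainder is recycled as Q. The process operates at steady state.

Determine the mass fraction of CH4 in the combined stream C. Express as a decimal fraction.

CH4 enters only via G and leaves only via the purge: 1200×0.157 = 0.161×(CH4 in K), and the separation unit passes all CH4, so CH4 in C = CH4 in K = 1170.2 kg/s.
H2 in C: m_A = 1200×0.843 + (1−0.161)·(1−0.689)·m_A, so m_A = 1011.6/0.7391 = 1368.7 kg/s.
C = 1368.7 + 1170.2 = 2538.9 kg/s.
CH4 fraction in C = 1170.2/2538.9 = 0.4609.

0.4609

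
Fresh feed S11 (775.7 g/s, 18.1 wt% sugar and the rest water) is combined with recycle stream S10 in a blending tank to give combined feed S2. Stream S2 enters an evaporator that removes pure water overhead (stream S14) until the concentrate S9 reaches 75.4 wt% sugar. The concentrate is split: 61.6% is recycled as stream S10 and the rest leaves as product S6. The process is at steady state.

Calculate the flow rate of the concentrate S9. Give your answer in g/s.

Overall sugar balance (none leaves overhead): sugar in fresh feed = sugar in product, i.e. 775.7×0.181 = (1−0.616)·S9·0.754.
S9 = 140.4/(0.754×0.384) = 484.92 g/s.

484.9 g/s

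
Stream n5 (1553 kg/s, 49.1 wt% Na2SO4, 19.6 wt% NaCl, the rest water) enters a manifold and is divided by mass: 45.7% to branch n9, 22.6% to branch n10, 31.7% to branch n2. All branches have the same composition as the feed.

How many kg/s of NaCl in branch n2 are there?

96.49 kg/s

Branch n2 total = 0.317×1553 = 492.3 kg/s.
NaCl in n2 = 0.196×492.3 = 96.491 kg/s.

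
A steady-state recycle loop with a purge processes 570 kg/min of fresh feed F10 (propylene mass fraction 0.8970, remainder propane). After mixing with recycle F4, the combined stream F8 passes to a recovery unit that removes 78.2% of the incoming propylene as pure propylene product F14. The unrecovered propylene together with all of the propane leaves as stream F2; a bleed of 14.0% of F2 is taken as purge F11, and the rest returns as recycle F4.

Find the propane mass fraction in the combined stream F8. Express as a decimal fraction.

0.3999

propane enters only via F10 and leaves only via the purge: 570×0.103 = 0.140×(propane in F2), and the recovery unit passes all propane, so propane in F8 = propane in F2 = 419.36 kg/min.
propylene in F8: m_A = 570×0.897 + (1−0.140)·(1−0.782)·m_A, so m_A = 511.29/0.8125 = 629.26 kg/min.
F8 = 629.26 + 419.36 = 1048.6 kg/min.
propane fraction in F8 = 419.36/1048.6 = 0.3999.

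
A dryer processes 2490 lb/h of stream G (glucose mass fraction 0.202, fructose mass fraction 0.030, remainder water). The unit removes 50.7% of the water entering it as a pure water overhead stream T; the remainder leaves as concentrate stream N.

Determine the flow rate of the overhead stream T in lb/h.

969.5 lb/h

water entering = 2490×0.768 = 1912.3 lb/h; overhead removed = 0.507×1912.3 = 969.55 lb/h.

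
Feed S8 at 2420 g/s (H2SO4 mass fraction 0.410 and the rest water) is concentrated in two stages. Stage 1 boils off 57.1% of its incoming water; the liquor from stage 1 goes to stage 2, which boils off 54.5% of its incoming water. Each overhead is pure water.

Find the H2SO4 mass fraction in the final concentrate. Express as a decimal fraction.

0.781

water in feed = 2420×0.590 = 1427.8 g/s.
After stage 1: water left = (1−0.571)×1427.8 = 612.53; stream total = 1604.7 g/s.
After stage 2: water left = (1−0.545)×612.53 = 278.7; final concentrate = 1270.9 g/s.
H2SO4 fraction = 992.2/1270.9 = 0.781.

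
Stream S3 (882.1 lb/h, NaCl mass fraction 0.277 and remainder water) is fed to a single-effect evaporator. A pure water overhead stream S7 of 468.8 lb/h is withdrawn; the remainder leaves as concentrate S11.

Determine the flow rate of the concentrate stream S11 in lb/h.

413.3 lb/h

Concentrate = 882.1 − 468.8 = 413.3 lb/h.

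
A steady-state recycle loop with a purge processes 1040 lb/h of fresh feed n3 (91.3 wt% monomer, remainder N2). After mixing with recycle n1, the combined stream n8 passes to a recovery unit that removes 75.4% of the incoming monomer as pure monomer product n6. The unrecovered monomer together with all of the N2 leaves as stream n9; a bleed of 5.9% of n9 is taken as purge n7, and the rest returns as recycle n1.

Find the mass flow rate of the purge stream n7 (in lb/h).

108.4 lb/h

N2 enters only via n3 and leaves only via the purge: 1040×0.087 = 0.059×(N2 in n9), and the recovery unit passes all N2, so N2 in n8 = N2 in n9 = 1533.6 lb/h.
monomer in n8: m_A = 1040×0.913 + (1−0.059)·(1−0.754)·m_A, so m_A = 949.52/0.7685 = 1235.5 lb/h.
n9 = (1−0.754)×1235.5 + 1533.6 = 1837.5 lb/h.
Purge n7 = 0.059×1837.5 = 108.41 lb/h.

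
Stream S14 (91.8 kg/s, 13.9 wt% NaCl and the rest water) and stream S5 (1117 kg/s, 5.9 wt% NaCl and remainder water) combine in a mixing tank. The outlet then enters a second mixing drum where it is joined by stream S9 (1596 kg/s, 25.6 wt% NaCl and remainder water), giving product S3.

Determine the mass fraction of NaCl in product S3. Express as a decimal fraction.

0.174

Overall, product flow = 2804.8 kg/s.
NaCl in = 91.8×0.139 + 1117×0.059 + 1596×0.256 = 487.24 kg/s.
NaCl fraction in S3 = 0.174.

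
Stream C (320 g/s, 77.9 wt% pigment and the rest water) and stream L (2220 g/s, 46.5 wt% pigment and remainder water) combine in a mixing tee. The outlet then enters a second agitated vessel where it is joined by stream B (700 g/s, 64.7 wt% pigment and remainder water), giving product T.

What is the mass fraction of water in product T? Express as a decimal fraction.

0.465

Overall, product flow = 3240 g/s.
water in = 320×0.221 + 2220×0.535 + 700×0.353 = 1505.5 g/s.
water fraction in T = 0.465.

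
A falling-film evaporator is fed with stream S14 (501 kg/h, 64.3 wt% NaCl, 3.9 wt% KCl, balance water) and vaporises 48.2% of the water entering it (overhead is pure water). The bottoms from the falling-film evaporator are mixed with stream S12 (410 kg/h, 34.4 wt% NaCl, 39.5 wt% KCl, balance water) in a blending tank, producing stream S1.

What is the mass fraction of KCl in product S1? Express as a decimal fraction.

Vapour removed = 0.482×0.318×501 = 76.791 kg/h; concentrate = 424.21 kg/h.
KCl reaching the mixer = 19.539 (from concentrate) + 410×0.395 = 181.49 kg/h.
Product flow = 424.21 + 410 = 834.21 kg/h; KCl fraction = 0.218.

0.218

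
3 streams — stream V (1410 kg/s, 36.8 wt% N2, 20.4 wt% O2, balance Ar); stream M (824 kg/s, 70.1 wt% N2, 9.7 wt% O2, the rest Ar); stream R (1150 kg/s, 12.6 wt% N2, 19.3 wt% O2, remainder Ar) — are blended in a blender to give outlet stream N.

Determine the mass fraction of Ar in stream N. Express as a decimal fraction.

0.459

Total flow out = 1410 + 824 + 1150 = 3384 kg/s.
Ar in = 1410×0.428 + 824×0.202 + 1150×0.681 = 1553.1 kg/s.
Ar mass fraction in N = 1553.1/3384 = 0.459.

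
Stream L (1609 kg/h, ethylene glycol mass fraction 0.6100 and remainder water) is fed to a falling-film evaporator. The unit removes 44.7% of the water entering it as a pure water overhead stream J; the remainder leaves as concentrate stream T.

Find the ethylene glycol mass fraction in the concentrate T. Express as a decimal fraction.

ethylene glycol is not removed: 1609×0.610 = 981.49 kg/h of ethylene glycol enters T.
water entering = 1609×0.390 = 627.51 kg/h; overhead removed = 0.447×627.51 = 280.5 kg/h.
Concentrate = 1609 − 280.5 = 1328.5 kg/h.
Mass fraction = 981.49/1328.5 = 0.7388.

0.7388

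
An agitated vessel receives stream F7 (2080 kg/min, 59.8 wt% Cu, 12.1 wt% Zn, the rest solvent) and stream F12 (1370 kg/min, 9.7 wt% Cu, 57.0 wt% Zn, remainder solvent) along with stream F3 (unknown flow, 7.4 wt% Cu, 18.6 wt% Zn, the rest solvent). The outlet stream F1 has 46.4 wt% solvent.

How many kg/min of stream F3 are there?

2029 kg/min

Let F3 be the unknown flow. Total out = 3450 + F3.
solvent balance: 1040.7 + 0.740·F3 = 0.464·(3450 + F3)
(0.740 − 0.464)·F3 = 0.464×3450 − 1040.7 = 560.11
F3 = 560.11 / 0.276 = 2029.4 kg/min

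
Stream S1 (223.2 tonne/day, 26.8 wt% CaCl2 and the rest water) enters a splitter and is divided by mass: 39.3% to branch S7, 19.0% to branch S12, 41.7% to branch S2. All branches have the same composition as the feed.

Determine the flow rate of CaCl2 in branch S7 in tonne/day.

Branch S7 total = 0.393×223.2 = 87.718 tonne/day.
CaCl2 in S7 = 0.268×87.718 = 23.508 tonne/day.

23.51 tonne/day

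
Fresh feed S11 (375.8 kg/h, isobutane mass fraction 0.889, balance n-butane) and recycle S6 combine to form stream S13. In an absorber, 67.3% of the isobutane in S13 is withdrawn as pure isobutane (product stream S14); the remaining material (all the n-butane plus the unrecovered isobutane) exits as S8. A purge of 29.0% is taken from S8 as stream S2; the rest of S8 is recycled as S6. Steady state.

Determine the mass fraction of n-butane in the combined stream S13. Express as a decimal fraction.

0.248

n-butane enters only via S11 and leaves only via the purge: 375.8×0.111 = 0.290×(n-butane in S8), and the absorber passes all n-butane, so n-butane in S13 = n-butane in S8 = 143.84 kg/h.
isobutane in S13: m_A = 375.8×0.889 + (1−0.290)·(1−0.673)·m_A, so m_A = 334.09/0.7678 = 435.1 kg/h.
S13 = 435.1 + 143.84 = 578.95 kg/h.
n-butane fraction in S13 = 143.84/578.95 = 0.248.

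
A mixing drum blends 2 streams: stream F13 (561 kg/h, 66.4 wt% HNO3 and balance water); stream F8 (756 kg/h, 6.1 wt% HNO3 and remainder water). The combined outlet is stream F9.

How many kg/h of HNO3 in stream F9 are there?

418.6 kg/h

HNO3 out = HNO3 in = 561×0.664 + 756×0.061 = 418.62 kg/h.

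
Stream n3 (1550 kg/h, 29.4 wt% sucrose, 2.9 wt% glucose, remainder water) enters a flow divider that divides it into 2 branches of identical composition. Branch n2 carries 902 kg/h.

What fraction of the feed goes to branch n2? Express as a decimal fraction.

Fraction to n2 = 902/1550 = 0.5819.

0.582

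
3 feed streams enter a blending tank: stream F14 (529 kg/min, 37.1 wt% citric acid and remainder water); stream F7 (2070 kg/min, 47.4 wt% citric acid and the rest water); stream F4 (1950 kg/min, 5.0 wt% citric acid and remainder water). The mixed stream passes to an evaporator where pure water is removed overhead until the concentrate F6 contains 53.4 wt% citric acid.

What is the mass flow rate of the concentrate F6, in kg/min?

2388 kg/min

citric acid entering = 529×0.371 + 2070×0.474 + 1950×0.050 = 1274.9 kg/min.
All citric acid reports to F6, so F6 = 1274.9/0.534 = 2387.5 kg/min.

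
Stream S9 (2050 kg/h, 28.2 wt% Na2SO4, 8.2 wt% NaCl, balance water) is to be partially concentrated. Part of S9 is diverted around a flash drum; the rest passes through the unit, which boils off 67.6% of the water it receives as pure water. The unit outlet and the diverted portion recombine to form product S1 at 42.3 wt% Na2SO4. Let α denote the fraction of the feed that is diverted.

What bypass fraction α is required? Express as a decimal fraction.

All 2050×0.282 = 578.1 kg/h of Na2SO4 reaches S1, so S1 = 578.1/0.423 = 1366.7 kg/h and vapour = 683.33 kg/h.
The evaporator receives (1−α)·2050 of feed at 0.636 water and removes 0.676 of that water:
0.676×0.636×(1−α)×2050 = 683.33
(1−α) = 683.33/881.37 = 0.7753;  α = 0.2247.

0.225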